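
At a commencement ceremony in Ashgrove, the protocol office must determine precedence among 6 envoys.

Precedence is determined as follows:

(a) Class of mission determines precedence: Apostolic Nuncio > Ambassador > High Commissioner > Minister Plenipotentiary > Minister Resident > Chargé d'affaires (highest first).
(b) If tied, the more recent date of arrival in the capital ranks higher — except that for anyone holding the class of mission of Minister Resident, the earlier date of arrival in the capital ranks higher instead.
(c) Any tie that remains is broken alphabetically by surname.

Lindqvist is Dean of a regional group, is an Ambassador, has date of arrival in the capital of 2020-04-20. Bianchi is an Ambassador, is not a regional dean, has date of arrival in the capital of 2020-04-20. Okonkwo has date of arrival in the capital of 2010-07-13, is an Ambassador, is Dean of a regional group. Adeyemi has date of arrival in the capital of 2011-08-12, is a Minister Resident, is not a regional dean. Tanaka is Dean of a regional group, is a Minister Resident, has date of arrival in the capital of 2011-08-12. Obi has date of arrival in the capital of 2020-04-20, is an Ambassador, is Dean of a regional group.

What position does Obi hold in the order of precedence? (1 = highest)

By class of mission: Bianchi, Lindqvist, Obi and Okonkwo (Ambassador); then Adeyemi and Tanaka (Minister Resident).
Among Bianchi, Lindqvist, Obi and Okonkwo, by date of arrival in the capital (later first): Bianchi, Lindqvist and Obi (2020-04-20) before Okonkwo (2010-07-13).
Among Bianchi, Lindqvist and Obi, alphabetically by surname: Bianchi before Lindqvist before Obi.
Adeyemi and Tanaka both have date of arrival in the capital 2011-08-12, so the next rule applies.
Among Adeyemi and Tanaka, alphabetically by surname: Adeyemi before Tanaka.
Order: Bianchi, Lindqvist, Obi, Okonkwo, Adeyemi, Tanaka. So position 3.

3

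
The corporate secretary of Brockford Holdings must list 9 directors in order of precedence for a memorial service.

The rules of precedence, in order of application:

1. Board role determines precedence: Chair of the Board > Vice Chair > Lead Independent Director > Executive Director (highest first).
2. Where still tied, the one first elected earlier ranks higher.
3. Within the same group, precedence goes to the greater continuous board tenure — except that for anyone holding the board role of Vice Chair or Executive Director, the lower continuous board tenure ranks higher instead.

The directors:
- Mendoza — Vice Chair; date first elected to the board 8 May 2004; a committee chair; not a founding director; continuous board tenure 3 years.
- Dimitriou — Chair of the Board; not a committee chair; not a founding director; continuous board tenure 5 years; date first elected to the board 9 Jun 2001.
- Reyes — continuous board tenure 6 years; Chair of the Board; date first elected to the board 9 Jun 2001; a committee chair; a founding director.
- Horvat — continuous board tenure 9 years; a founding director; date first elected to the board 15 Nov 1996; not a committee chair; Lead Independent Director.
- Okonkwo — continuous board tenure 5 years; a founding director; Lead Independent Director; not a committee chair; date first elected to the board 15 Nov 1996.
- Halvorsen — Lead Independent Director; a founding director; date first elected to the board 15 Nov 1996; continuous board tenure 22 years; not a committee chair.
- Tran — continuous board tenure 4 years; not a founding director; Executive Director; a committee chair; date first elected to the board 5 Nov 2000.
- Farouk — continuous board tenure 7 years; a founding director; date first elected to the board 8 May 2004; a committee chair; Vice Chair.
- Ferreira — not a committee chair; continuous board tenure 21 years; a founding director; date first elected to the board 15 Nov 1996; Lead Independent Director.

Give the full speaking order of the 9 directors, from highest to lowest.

Reyes, Dimitriou, Mendoza, Farouk, Halvorsen, Ferreira, Horvat, Okonkwo, Tran

By board role: Reyes and Dimitriou (Chair of the Board); then Mendoza and Farouk (Vice Chair); then Halvorsen, Ferreira, Horvat and Okonkwo (Lead Independent Director); then Tran (Executive Director).
Reyes and Dimitriou both have date first elected to the board 9 Jun 2001, so the next rule applies.
Among Reyes and Dimitriou, by continuous board tenure (higher first): Reyes (6 years) before Dimitriou (5 years).
Mendoza and Farouk both have date first elected to the board 8 May 2004, so the next rule applies.
Among Mendoza and Farouk, by continuous board tenure (lower first) (reversed rule for this group): Mendoza (3 years) before Farouk (7 years).
Halvorsen, Ferreira, Horvat and Okonkwo all have date first elected to the board 15 Nov 1996, so the next rule applies.
Among Halvorsen, Ferreira, Horvat and Okonkwo, by continuous board tenure (higher first): Halvorsen (22 years) before Ferreira (21 years) before Horvat (9 years) before Okonkwo (5 years).
Full order: Reyes, Dimitriou, Mendoza, Farouk, Halvorsen, Ferreira, Horvat, Okonkwo, Tran.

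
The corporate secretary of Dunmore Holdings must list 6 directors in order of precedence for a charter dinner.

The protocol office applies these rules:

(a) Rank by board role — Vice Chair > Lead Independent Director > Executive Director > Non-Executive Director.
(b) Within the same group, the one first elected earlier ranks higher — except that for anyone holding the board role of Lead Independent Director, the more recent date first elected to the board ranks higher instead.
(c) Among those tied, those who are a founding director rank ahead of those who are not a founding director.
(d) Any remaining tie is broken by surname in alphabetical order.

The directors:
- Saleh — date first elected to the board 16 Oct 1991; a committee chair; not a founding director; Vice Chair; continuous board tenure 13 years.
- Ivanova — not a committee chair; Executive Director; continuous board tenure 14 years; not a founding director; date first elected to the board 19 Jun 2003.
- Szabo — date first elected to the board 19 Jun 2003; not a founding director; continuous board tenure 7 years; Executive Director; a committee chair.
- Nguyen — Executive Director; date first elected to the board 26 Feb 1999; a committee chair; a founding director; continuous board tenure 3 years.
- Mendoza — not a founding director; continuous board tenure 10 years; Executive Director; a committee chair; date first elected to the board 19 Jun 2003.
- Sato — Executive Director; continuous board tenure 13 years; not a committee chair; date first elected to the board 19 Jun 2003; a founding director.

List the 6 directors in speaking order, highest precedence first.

By board role: Saleh (Vice Chair); then Nguyen, Sato, Ivanova, Mendoza and Szabo (Executive Director).
Among Nguyen, Sato, Ivanova, Mendoza and Szabo, by date first elected to the board (earlier first): Nguyen (26 Feb 1999) before Sato, Ivanova, Mendoza and Szabo (19 Jun 2003).
Among Sato, Ivanova, Mendoza and Szabo, a founding director before not a founding director: Sato (a founding director) before Ivanova, Mendoza and Szabo (not a founding director).
Among Ivanova, Mendoza and Szabo, alphabetically by surname: Ivanova before Mendoza before Szabo.
Full order: Saleh, Nguyen, Sato, Ivanova, Mendoza, Szabo.

Saleh, Nguyen, Sato, Ivanova, Mendoza, Szabo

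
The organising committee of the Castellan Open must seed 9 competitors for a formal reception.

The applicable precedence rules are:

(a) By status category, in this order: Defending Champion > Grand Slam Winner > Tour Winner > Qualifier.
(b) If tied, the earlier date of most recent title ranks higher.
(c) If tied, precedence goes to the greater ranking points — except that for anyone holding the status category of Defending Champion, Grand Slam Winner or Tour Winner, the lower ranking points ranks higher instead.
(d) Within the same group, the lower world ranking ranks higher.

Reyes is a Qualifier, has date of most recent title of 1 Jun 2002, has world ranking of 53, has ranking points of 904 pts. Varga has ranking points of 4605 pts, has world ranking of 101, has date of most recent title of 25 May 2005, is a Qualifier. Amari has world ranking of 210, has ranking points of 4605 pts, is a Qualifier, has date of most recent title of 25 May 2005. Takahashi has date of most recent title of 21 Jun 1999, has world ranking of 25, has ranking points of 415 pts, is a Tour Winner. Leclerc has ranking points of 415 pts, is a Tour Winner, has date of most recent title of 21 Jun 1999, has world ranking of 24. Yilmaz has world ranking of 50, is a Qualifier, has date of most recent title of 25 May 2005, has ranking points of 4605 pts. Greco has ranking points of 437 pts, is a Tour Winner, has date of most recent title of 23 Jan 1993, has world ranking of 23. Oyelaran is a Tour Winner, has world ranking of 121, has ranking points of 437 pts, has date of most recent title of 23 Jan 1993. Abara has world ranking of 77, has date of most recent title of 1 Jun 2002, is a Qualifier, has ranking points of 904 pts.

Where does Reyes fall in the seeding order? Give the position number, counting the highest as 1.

5

By status category: Greco, Oyelaran, Leclerc and Takahashi (Tour Winner); then Reyes, Abara, Yilmaz, Varga and Amari (Qualifier).
Among Greco, Oyelaran, Leclerc and Takahashi, by date of most recent title (earlier first): Greco and Oyelaran (23 Jan 1993) before Leclerc and Takahashi (21 Jun 1999).
Greco and Oyelaran both have ranking points 437 pts, so the next rule applies.
Among Greco and Oyelaran, by world ranking (lower first): Greco (23) before Oyelaran (121).
Leclerc and Takahashi both have ranking points 415 pts, so the next rule applies.
Among Leclerc and Takahashi, by world ranking (lower first): Leclerc (24) before Takahashi (25).
Among Reyes, Abara, Yilmaz, Varga and Amari, by date of most recent title (earlier first): Reyes and Abara (1 Jun 2002) before Yilmaz, Varga and Amari (25 May 2005).
Reyes and Abara both have ranking points 904 pts, so the next rule applies.
Among Reyes and Abara, by world ranking (lower first): Reyes (53) before Abara (77).
Yilmaz, Varga and Amari all have ranking points 4605 pts, so the next rule applies.
Among Yilmaz, Varga and Amari, by world ranking (lower first): Yilmaz (50) before Varga (101) before Amari (210).
Order: Greco, Oyelaran, Leclerc, Takahashi, Reyes, Abara, Yilmaz, Varga, Amari. So position 5.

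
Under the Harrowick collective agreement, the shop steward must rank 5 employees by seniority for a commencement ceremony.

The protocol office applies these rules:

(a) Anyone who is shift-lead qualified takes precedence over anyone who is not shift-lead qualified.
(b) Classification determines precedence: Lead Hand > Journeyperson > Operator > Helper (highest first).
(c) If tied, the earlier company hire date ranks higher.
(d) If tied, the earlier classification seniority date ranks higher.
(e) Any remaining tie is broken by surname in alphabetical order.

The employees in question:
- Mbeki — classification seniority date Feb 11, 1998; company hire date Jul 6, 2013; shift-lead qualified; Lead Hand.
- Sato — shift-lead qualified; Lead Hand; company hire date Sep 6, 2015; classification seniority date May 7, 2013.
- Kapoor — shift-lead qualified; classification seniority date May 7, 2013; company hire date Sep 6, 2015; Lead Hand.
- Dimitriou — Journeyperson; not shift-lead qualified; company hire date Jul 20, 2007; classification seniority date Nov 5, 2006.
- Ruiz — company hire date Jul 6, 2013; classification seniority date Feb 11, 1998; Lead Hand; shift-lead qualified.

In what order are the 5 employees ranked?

Mbeki, Ruiz, Kapoor, Sato, Dimitriou

By the first rule: Mbeki, Ruiz, Kapoor and Sato (each shift-lead qualified); then Dimitriou (not shift-lead qualified).
Mbeki, Ruiz, Kapoor and Sato are each Lead Hand, so the next rule applies.
Among Mbeki, Ruiz, Kapoor and Sato, by company hire date (earlier first): Mbeki and Ruiz (Jul 6, 2013) before Kapoor and Sato (Sep 6, 2015).
Mbeki and Ruiz both have classification seniority date Feb 11, 1998, so the next rule applies.
Among Mbeki and Ruiz, alphabetically by surname: Mbeki before Ruiz.
Kapoor and Sato both have classification seniority date May 7, 2013, so the next rule applies.
Among Kapoor and Sato, alphabetically by surname: Kapoor before Sato.
Full order: Mbeki, Ruiz, Kapoor, Sato, Dimitriou.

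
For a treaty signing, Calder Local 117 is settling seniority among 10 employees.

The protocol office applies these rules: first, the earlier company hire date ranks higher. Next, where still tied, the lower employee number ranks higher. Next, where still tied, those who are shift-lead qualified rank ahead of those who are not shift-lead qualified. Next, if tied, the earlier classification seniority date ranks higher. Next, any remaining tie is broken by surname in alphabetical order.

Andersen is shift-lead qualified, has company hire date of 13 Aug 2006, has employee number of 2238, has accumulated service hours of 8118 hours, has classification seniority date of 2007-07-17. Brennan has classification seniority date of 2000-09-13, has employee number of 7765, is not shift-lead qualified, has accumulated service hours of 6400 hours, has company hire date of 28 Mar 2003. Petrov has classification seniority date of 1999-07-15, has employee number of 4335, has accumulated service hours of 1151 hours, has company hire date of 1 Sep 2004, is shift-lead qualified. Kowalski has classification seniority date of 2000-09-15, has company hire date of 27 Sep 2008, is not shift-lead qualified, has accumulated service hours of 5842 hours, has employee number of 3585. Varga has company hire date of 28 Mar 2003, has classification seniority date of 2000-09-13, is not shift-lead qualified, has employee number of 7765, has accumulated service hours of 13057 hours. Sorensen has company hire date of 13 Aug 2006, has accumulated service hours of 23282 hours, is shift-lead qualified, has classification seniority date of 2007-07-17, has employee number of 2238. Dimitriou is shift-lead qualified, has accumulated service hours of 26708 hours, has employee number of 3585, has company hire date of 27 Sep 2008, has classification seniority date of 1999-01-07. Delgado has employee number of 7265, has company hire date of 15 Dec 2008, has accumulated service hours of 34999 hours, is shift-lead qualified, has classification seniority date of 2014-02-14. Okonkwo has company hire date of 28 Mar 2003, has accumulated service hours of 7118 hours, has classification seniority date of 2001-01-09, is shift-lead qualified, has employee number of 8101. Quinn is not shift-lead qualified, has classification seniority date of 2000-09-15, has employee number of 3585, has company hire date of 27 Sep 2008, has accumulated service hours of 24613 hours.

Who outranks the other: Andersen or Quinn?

By company hire date (earlier first): Brennan, Varga and Okonkwo (each 28 Mar 2003); then Petrov (1 Sep 2004); then Andersen and Sorensen (both 13 Aug 2006); then Dimitriou, Kowalski and Quinn (each 27 Sep 2008); then Delgado (15 Dec 2008).
Among Brennan, Varga and Okonkwo, by employee number (lower first): Brennan and Varga (7765) before Okonkwo (8101).
Brennan and Varga are each not shift-lead qualified, so the next rule applies.
Brennan and Varga both have classification seniority date 2000-09-13, so the next rule applies.
Among Brennan and Varga, alphabetically by surname: Brennan before Varga.
Andersen and Sorensen both have employee number 2238, so the next rule applies.
Andersen and Sorensen are each shift-lead qualified, so the next rule applies.
Andersen and Sorensen both have classification seniority date 2007-07-17, so the next rule applies.
Among Andersen and Sorensen, alphabetically by surname: Andersen before Sorensen.
Dimitriou, Kowalski and Quinn all have employee number 3585, so the next rule applies.
Among Dimitriou, Kowalski and Quinn, shift-lead qualified before not shift-lead qualified: Dimitriou (shift-lead qualified) before Kowalski and Quinn (not shift-lead qualified).
Kowalski and Quinn both have classification seniority date 2000-09-15, so the next rule applies.
Among Kowalski and Quinn, alphabetically by surname: Kowalski before Quinn.
So Andersen takes precedence.

Andersen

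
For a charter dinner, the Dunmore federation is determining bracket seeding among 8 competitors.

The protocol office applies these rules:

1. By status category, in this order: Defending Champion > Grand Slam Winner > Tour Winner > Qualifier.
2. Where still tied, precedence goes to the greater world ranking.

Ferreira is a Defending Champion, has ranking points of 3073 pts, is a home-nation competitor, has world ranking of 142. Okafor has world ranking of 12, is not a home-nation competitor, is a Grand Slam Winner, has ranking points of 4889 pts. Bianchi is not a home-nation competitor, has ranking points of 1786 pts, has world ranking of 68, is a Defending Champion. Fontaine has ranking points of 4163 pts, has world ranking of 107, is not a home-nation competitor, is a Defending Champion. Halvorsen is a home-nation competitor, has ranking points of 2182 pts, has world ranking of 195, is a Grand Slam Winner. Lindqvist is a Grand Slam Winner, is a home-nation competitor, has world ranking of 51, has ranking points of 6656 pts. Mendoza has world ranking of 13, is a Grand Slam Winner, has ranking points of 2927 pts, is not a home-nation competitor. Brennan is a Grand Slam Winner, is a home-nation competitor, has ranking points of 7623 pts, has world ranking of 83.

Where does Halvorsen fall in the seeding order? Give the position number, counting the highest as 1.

By status category: Ferreira, Fontaine and Bianchi (Defending Champion); then Halvorsen, Brennan, Lindqvist, Mendoza and Okafor (Grand Slam Winner).
Among Ferreira, Fontaine and Bianchi, by world ranking (higher first): Ferreira (142) before Fontaine (107) before Bianchi (68).
Among Halvorsen, Brennan, Lindqvist, Mendoza and Okafor, by world ranking (higher first): Halvorsen (195) before Brennan (83) before Lindqvist (51) before Mendoza (13) before Okafor (12).
Order: Ferreira, Fontaine, Bianchi, Halvorsen, Brennan, Lindqvist, Mendoza, Okafor. So position 4.

4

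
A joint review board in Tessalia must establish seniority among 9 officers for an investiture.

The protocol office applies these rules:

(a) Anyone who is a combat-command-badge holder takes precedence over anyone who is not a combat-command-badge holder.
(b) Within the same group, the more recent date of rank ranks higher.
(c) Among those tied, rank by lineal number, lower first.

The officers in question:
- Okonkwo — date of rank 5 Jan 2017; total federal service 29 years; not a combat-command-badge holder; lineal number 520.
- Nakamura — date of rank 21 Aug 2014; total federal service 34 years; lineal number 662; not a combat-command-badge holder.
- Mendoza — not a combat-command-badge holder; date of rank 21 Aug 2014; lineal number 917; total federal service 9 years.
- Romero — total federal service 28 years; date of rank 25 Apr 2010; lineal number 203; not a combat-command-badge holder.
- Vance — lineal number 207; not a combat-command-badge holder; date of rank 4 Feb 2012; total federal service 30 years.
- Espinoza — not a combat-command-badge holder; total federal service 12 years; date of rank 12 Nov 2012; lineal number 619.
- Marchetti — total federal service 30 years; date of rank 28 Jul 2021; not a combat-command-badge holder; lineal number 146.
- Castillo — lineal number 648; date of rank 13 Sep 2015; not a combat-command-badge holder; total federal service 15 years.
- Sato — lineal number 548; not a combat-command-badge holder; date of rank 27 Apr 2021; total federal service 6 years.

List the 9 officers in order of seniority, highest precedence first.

By the first rule: Marchetti, Sato, Okonkwo, Castillo, Nakamura, Mendoza, Espinoza, Vance and Romero (each not a combat-command-badge holder).
Among Marchetti, Sato, Okonkwo, Castillo, Nakamura, Mendoza, Espinoza, Vance and Romero, by date of rank (later first): Marchetti (28 Jul 2021) before Sato (27 Apr 2021) before Okonkwo (5 Jan 2017) before Castillo (13 Sep 2015) before Nakamura and Mendoza (21 Aug 2014) before Espinoza (12 Nov 2012) before Vance (4 Feb 2012) before Romero (25 Apr 2010).
Among Nakamura and Mendoza, by lineal number (lower first): Nakamura (662) before Mendoza (917).
Full order: Marchetti, Sato, Okonkwo, Castillo, Nakamura, Mendoza, Espinoza, Vance, Romero.

Marchetti, Sato, Okonkwo, Castillo, Nakamura, Mendoza, Espinoza, Vance, Romero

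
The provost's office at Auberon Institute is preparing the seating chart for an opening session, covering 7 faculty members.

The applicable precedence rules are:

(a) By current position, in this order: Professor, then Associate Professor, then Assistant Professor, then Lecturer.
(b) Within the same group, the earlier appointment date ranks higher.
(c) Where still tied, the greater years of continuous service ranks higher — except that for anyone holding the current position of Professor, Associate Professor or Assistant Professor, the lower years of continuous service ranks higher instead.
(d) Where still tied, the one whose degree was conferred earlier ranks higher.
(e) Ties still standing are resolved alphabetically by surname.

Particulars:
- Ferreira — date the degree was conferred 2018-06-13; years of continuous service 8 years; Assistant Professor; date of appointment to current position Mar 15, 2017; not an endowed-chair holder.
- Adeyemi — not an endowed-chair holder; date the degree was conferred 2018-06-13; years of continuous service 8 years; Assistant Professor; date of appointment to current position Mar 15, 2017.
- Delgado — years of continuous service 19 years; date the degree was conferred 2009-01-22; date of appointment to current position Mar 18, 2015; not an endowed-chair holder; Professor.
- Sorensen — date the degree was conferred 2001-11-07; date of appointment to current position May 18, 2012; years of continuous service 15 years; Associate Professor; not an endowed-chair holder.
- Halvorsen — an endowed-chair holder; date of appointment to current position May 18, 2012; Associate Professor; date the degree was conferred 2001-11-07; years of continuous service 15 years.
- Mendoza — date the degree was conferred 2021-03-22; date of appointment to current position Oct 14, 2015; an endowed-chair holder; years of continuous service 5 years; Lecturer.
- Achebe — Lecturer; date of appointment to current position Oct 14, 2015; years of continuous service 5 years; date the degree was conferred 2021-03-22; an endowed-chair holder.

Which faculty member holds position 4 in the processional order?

Adeyemi

By current position: Delgado (Professor); then Halvorsen and Sorensen (Associate Professor); then Adeyemi and Ferreira (Assistant Professor); then Achebe and Mendoza (Lecturer).
Halvorsen and Sorensen both have date of appointment to current position May 18, 2012, so the next rule applies.
Halvorsen and Sorensen both have years of continuous service 15 years, so the next rule applies.
Halvorsen and Sorensen both have date the degree was conferred 2001-11-07, so the next rule applies.
Among Halvorsen and Sorensen, alphabetically by surname: Halvorsen before Sorensen.
Adeyemi and Ferreira both have date of appointment to current position Mar 15, 2017, so the next rule applies.
Adeyemi and Ferreira both have years of continuous service 8 years, so the next rule applies.
Adeyemi and Ferreira both have date the degree was conferred 2018-06-13, so the next rule applies.
Among Adeyemi and Ferreira, alphabetically by surname: Adeyemi before Ferreira.
Achebe and Mendoza both have date of appointment to current position Oct 14, 2015, so the next rule applies.
Achebe and Mendoza both have years of continuous service 5 years, so the next rule applies.
Achebe and Mendoza both have date the degree was conferred 2021-03-22, so the next rule applies.
Among Achebe and Mendoza, alphabetically by surname: Achebe before Mendoza.
Order: Delgado, Halvorsen, Sorensen, Adeyemi, Ferreira, Achebe, Mendoza.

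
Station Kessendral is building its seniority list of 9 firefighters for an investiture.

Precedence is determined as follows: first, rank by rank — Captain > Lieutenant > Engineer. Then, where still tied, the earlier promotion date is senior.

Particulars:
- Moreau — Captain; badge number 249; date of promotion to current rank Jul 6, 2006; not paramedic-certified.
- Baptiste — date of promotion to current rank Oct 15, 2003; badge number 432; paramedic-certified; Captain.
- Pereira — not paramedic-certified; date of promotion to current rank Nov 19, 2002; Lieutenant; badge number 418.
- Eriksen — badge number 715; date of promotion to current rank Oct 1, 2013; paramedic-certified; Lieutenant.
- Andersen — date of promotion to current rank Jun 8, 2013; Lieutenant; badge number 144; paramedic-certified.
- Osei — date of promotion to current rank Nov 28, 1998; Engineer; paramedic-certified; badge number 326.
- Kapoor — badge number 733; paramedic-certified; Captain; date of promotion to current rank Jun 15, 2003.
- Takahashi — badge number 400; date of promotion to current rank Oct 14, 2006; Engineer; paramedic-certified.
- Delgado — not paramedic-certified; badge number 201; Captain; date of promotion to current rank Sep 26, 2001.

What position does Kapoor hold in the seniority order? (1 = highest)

By rank: Delgado, Kapoor, Baptiste and Moreau (Captain); then Pereira, Andersen and Eriksen (Lieutenant); then Osei and Takahashi (Engineer).
Among Delgado, Kapoor, Baptiste and Moreau, by date of promotion to current rank (earlier first): Delgado (Sep 26, 2001) before Kapoor (Jun 15, 2003) before Baptiste (Oct 15, 2003) before Moreau (Jul 6, 2006).
Among Pereira, Andersen and Eriksen, by date of promotion to current rank (earlier first): Pereira (Nov 19, 2002) before Andersen (Jun 8, 2013) before Eriksen (Oct 1, 2013).
Among Osei and Takahashi, by date of promotion to current rank (earlier first): Osei (Nov 28, 1998) before Takahashi (Oct 14, 2006).
Order: Delgado, Kapoor, Baptiste, Moreau, Pereira, Andersen, Eriksen, Osei, Takahashi. So position 2.

2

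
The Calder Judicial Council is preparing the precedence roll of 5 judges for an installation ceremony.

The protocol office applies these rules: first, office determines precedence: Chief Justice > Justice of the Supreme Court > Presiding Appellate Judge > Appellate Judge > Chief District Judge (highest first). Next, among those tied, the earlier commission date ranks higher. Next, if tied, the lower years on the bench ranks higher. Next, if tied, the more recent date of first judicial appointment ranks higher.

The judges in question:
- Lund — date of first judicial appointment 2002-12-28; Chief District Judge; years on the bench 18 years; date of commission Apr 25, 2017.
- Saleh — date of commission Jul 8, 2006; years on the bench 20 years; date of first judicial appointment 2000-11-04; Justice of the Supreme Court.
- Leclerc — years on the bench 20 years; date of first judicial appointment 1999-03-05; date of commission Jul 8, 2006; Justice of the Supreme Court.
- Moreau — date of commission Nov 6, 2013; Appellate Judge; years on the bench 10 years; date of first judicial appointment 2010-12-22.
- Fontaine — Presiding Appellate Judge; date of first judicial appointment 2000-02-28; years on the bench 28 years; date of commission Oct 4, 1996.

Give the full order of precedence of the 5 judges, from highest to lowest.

Saleh, Leclerc, Fontaine, Moreau, Lund

By office: Saleh and Leclerc (Justice of the Supreme Court); then Fontaine (Presiding Appellate Judge); then Moreau (Appellate Judge); then Lund (Chief District Judge).
Saleh and Leclerc both have date of commission Jul 8, 2006, so the next rule applies.
Saleh and Leclerc both have years on the bench 20 years, so the next rule applies.
Among Saleh and Leclerc, by date of first judicial appointment (later first): Saleh (2000-11-04) before Leclerc (1999-03-05).
Full order: Saleh, Leclerc, Fontaine, Moreau, Lund.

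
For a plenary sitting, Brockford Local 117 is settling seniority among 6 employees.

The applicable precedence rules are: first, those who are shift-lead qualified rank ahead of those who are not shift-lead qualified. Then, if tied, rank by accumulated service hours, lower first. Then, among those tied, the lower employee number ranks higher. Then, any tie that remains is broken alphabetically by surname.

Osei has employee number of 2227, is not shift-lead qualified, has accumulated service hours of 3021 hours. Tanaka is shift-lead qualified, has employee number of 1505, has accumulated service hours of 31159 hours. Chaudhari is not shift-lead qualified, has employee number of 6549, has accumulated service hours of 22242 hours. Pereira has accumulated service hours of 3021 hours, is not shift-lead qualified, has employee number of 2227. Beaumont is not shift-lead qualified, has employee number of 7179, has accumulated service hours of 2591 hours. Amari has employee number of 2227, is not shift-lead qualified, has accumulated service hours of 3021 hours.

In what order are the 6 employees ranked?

By the first rule: Tanaka (shift-lead qualified); then Beaumont, Amari, Osei, Pereira and Chaudhari (each not shift-lead qualified).
Among Beaumont, Amari, Osei, Pereira and Chaudhari, by accumulated service hours (lower first): Beaumont (2591 hours) before Amari, Osei and Pereira (3021 hours) before Chaudhari (22242 hours).
Amari, Osei and Pereira all have employee number 2227, so the next rule applies.
Among Amari, Osei and Pereira, alphabetically by surname: Amari before Osei before Pereira.
Full order: Tanaka, Beaumont, Amari, Osei, Pereira, Chaudhari.

Tanaka, Beaumont, Amari, Osei, Pereira, Chaudhari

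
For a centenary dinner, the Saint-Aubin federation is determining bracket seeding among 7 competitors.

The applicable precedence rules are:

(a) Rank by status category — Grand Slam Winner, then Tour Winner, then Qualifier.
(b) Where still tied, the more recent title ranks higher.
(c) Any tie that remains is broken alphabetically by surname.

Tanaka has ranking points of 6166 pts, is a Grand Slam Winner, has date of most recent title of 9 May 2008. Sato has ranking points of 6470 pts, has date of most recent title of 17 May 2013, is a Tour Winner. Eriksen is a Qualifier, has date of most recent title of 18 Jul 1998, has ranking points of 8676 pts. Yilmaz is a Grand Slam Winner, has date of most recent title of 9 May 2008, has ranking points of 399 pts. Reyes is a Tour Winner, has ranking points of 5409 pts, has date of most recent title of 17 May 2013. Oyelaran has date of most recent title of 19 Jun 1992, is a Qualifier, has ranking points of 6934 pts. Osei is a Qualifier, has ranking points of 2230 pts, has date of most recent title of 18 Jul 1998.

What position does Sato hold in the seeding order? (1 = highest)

By status category: Tanaka and Yilmaz (Grand Slam Winner); then Reyes and Sato (Tour Winner); then Eriksen, Osei and Oyelaran (Qualifier).
Tanaka and Yilmaz both have date of most recent title 9 May 2008, so the next rule applies.
Among Tanaka and Yilmaz, alphabetically by surname: Tanaka before Yilmaz.
Reyes and Sato both have date of most recent title 17 May 2013, so the next rule applies.
Among Reyes and Sato, alphabetically by surname: Reyes before Sato.
Among Eriksen, Osei and Oyelaran, by date of most recent title (later first): Eriksen and Osei (18 Jul 1998) before Oyelaran (19 Jun 1992).
Among Eriksen and Osei, alphabetically by surname: Eriksen before Osei.
Order: Tanaka, Yilmaz, Reyes, Sato, Eriksen, Osei, Oyelaran. So position 4.

4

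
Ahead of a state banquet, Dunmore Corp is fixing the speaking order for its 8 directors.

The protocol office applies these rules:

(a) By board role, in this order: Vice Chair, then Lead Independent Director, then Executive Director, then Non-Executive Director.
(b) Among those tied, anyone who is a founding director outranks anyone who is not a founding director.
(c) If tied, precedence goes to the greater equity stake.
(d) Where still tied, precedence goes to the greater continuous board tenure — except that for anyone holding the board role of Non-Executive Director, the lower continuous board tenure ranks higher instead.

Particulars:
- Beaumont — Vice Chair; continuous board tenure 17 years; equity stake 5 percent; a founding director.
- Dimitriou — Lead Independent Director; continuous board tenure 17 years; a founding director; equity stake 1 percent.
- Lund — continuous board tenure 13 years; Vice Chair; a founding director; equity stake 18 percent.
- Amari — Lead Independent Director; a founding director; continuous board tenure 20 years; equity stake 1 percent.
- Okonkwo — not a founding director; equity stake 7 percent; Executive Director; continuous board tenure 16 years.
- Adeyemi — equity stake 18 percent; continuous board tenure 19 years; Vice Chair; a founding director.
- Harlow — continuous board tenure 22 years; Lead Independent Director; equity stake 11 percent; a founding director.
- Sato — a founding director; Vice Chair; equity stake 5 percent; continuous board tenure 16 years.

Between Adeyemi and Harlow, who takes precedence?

Adeyemi

By board role: Adeyemi, Lund, Beaumont and Sato (Vice Chair); then Harlow, Amari and Dimitriou (Lead Independent Director); then Okonkwo (Executive Director).
Adeyemi, Lund, Beaumont and Sato are each a founding director, so the next rule applies.
Among Adeyemi, Lund, Beaumont and Sato, by equity stake (higher first): Adeyemi and Lund (18 percent) before Beaumont and Sato (5 percent).
Among Adeyemi and Lund, by continuous board tenure (higher first): Adeyemi (19 years) before Lund (13 years).
Among Beaumont and Sato, by continuous board tenure (higher first): Beaumont (17 years) before Sato (16 years).
Harlow, Amari and Dimitriou are each a founding director, so the next rule applies.
Among Harlow, Amari and Dimitriou, by equity stake (higher first): Harlow (11 percent) before Amari and Dimitriou (1 percent).
Among Amari and Dimitriou, by continuous board tenure (higher first): Amari (20 years) before Dimitriou (17 years).
So Adeyemi takes precedence.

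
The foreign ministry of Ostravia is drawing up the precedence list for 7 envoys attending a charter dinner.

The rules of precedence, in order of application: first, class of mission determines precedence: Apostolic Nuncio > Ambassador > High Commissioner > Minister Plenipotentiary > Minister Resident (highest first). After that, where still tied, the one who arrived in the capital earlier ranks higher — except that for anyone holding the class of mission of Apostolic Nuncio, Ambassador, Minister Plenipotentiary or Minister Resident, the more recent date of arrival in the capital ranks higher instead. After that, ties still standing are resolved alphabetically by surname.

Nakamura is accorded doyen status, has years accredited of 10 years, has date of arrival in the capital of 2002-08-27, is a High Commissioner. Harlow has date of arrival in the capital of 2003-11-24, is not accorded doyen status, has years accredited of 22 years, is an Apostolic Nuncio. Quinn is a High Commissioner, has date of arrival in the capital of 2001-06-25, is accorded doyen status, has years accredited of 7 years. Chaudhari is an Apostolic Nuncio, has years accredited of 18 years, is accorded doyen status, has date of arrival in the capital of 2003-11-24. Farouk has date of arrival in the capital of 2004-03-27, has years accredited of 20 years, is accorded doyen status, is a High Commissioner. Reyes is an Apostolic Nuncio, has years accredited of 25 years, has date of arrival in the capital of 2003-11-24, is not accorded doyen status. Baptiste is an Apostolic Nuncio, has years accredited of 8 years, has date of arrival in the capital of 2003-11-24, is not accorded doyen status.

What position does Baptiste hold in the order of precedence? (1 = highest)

1

By class of mission: Baptiste, Chaudhari, Harlow and Reyes (Apostolic Nuncio); then Quinn, Nakamura and Farouk (High Commissioner).
Baptiste, Chaudhari, Harlow and Reyes all have date of arrival in the capital 2003-11-24, so the next rule applies.
Among Baptiste, Chaudhari, Harlow and Reyes, alphabetically by surname: Baptiste before Chaudhari before Harlow before Reyes.
Among Quinn, Nakamura and Farouk, by date of arrival in the capital (earlier first): Quinn (2001-06-25) before Nakamura (2002-08-27) before Farouk (2004-03-27).
Order: Baptiste, Chaudhari, Harlow, Reyes, Quinn, Nakamura, Farouk. So position 1.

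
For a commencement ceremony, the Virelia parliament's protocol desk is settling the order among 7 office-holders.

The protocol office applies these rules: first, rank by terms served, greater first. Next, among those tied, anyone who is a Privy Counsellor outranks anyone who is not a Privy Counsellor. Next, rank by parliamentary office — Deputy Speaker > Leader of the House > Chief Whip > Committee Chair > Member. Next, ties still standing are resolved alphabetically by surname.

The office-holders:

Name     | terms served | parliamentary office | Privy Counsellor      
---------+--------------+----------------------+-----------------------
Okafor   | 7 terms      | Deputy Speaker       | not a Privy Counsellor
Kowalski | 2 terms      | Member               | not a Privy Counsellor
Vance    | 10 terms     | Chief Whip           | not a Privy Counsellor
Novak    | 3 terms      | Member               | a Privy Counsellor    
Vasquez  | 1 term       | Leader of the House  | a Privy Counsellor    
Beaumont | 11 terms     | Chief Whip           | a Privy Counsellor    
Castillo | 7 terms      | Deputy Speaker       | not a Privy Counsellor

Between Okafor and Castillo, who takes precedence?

By terms served (higher first): Beaumont (11 terms); then Vance (10 terms); then Castillo and Okafor (both 7 terms); then Novak (3 terms); then Kowalski (2 terms); then Vasquez (1 term).
Castillo and Okafor are each not a Privy Counsellor, so the next rule applies.
Castillo and Okafor are each Deputy Speaker, so the next rule applies.
Among Castillo and Okafor, alphabetically by surname: Castillo before Okafor.
So Castillo takes precedence.

Castillo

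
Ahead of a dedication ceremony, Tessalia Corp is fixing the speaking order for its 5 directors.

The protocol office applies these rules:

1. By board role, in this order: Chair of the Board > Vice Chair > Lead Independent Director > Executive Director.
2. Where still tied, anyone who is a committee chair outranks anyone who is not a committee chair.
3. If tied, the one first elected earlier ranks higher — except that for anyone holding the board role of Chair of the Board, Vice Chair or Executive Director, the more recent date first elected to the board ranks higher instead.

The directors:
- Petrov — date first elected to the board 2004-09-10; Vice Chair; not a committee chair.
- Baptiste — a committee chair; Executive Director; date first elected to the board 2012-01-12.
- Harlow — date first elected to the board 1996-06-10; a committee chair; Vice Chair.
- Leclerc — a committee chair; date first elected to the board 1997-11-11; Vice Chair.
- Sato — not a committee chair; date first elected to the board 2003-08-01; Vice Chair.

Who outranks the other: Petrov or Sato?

Petrov

By board role: Leclerc, Harlow, Petrov and Sato (Vice Chair); then Baptiste (Executive Director).
Among Leclerc, Harlow, Petrov and Sato, a committee chair before not a committee chair: Leclerc and Harlow (a committee chair) before Petrov and Sato (not a committee chair).
Among Leclerc and Harlow, by date first elected to the board (later first) (reversed rule for this group): Leclerc (1997-11-11) before Harlow (1996-06-10).
Among Petrov and Sato, by date first elected to the board (later first) (reversed rule for this group): Petrov (2004-09-10) before Sato (2003-08-01).
So Petrov takes precedence.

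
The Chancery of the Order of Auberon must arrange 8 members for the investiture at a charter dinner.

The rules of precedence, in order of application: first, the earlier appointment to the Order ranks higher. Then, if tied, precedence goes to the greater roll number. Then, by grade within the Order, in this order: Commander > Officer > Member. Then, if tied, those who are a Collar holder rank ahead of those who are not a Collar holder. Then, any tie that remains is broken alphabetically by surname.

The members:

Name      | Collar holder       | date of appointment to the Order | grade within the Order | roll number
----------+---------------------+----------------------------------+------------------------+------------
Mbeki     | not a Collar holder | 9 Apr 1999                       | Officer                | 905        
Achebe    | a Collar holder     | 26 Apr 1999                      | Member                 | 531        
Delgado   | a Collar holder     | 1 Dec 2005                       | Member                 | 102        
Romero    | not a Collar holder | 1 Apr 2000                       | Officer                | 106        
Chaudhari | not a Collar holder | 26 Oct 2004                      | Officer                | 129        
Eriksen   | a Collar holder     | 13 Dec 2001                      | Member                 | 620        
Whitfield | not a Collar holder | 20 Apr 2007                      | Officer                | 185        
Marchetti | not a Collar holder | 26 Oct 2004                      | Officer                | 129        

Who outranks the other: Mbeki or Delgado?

Mbeki

By date of appointment to the Order (earlier first): Mbeki (9 Apr 1999); then Achebe (26 Apr 1999); then Romero (1 Apr 2000); then Eriksen (13 Dec 2001); then Chaudhari and Marchetti (both 26 Oct 2004); then Delgado (1 Dec 2005); then Whitfield (20 Apr 2007).
Chaudhari and Marchetti both have roll number 129, so the next rule applies.
Chaudhari and Marchetti are each Officer, so the next rule applies.
Chaudhari and Marchetti are each not a Collar holder, so the next rule applies.
Among Chaudhari and Marchetti, alphabetically by surname: Chaudhari before Marchetti.
So Mbeki takes precedence.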